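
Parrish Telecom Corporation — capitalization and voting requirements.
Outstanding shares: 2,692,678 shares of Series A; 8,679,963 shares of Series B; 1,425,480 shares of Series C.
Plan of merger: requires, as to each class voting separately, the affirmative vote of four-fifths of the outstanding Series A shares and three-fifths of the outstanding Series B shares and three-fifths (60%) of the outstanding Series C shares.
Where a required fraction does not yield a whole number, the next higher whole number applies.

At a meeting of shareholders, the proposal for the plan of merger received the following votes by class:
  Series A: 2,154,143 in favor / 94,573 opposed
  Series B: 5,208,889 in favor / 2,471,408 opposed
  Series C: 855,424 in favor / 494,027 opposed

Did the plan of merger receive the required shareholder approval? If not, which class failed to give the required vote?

Approved — every class gave the required vote.

Series A: 4/5 of 2692678 = 2154142.40, rounded up to 2154143; 2,154,143 required, 2,154,143 in favor — approved.
Series B: 3/5 of 8679963 = 5207977.80, rounded up to 5207978; 5,207,978 required, 5,208,889 in favor — approved.
Series C: 3/5 of 1425480 = 855288; 855,288 required, 855,424 in favor — approved.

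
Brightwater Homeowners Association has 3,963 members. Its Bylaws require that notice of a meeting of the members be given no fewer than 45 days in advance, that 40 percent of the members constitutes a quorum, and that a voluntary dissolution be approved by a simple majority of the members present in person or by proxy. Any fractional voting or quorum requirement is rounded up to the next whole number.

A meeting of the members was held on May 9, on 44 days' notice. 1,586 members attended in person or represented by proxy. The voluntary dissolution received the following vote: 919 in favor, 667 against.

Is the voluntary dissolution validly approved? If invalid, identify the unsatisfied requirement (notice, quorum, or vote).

Notice: 44 days given; 45 required. Not satisfied.
Quorum: 40% of 3,963 = 1,585.20, rounded up to 1,586; 1,586 present. Satisfied.
Vote: requires a majority of those present (1,586); a majority of 1586 is 794, so 794 needed; 919 in favor. Satisfied.

Invalid — notice requirement not satisfied.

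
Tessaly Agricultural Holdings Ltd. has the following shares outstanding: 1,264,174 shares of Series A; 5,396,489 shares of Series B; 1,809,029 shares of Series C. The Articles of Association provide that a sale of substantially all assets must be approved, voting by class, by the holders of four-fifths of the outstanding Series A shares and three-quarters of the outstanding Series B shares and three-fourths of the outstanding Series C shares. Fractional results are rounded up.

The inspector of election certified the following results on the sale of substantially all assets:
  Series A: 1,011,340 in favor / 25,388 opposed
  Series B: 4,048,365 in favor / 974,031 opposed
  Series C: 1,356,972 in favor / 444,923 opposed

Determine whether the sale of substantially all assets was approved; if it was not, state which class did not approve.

Approved — every class gave the required vote.

Series A: 4/5 of 1264174 = 1011339.20, rounded up to 1011340; 1,011,340 required, 1,011,340 in favor — approved.
Series B: 3/4 of 5396489 = 4047366.75, rounded up to 4047367; 4,047,367 required, 4,048,365 in favor — approved.
Series C: 3/4 of 1809029 = 1356771.75, rounded up to 1356772; 1,356,772 required, 1,356,972 in favor — approved.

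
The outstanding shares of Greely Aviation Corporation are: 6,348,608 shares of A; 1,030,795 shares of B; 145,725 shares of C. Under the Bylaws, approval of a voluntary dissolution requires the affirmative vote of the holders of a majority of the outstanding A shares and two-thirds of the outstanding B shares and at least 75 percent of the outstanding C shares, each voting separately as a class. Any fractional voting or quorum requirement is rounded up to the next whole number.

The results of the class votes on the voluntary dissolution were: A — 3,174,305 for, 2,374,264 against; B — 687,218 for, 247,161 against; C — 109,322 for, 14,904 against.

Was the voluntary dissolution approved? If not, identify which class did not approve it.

Approved — every class gave the required vote.

A: a majority of 6348608 is 3174305; 3,174,305 required, 3,174,305 in favor — approved.
B: 2/3 of 1030795 = 687196.67, rounded up to 687197; 687,197 required, 687,218 in favor — approved.
C: 3/4 of 145725 = 109293.75, rounded up to 109294; 109,294 required, 109,322 in favor — approved.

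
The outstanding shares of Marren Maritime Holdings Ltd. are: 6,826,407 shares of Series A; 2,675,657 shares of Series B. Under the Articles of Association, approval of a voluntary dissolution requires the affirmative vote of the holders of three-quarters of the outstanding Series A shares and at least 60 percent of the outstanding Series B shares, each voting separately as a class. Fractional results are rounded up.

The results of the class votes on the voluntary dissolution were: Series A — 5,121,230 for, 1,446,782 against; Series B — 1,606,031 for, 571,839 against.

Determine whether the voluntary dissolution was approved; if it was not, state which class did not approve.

Series A: 3/4 of 6826407 = 5119805.25, rounded up to 5119806; 5,119,806 required, 5,121,230 in favor — approved.
Series B: 3/5 of 2675657 = 1605394.20, rounded up to 1605395; 1,605,395 required, 1,606,031 in favor — approved.

Approved — every class gave the required vote.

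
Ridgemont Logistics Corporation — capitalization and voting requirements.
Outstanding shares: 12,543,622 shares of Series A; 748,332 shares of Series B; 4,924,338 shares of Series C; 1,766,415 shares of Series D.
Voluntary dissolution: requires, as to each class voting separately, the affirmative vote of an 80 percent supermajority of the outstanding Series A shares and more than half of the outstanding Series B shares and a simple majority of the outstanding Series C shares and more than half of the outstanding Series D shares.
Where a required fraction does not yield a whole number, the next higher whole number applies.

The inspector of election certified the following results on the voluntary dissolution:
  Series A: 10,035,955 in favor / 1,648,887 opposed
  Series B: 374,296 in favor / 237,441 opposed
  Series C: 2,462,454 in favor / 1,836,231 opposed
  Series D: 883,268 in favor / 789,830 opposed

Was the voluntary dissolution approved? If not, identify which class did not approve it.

Approved — every class gave the required vote.

Series A: 4/5 of 12543622 = 10034897.60, rounded up to 10034898; 10,034,898 required, 10,035,955 in favor — approved.
Series B: a majority of 748332 is 374167; 374,167 required, 374,296 in favor — approved.
Series C: a majority of 4924338 is 2462170; 2,462,170 required, 2,462,454 in favor — approved.
Series D: a majority of 1766415 is 883208; 883,208 required, 883,268 in favor — approved.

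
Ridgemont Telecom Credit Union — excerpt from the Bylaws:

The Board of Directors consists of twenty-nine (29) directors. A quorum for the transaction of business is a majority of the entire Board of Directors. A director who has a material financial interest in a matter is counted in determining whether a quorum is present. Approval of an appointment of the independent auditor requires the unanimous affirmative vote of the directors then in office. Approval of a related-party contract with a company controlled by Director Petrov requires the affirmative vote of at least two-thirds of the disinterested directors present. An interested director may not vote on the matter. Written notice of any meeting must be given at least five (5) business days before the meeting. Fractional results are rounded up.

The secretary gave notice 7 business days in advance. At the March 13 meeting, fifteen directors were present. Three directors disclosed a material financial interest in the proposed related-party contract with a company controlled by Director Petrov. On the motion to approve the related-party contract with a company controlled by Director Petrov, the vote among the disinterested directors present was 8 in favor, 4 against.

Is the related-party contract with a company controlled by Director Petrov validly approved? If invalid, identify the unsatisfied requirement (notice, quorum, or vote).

Notice: 7 business days given; 5 required (7 ≥ 5). Satisfied.
Quorum: 15 present (interested directors count toward quorum); quorum is 15. Satisfied.
Vote: the related-party contract with a company controlled by Director Petrov requires two-thirds of the disinterested directors present (15 − 3 = 12). 2/3 of 12 = 8, so 8 affirmative votes are needed; 8 voted in favor. Satisfied.

Valid — all requirements satisfied.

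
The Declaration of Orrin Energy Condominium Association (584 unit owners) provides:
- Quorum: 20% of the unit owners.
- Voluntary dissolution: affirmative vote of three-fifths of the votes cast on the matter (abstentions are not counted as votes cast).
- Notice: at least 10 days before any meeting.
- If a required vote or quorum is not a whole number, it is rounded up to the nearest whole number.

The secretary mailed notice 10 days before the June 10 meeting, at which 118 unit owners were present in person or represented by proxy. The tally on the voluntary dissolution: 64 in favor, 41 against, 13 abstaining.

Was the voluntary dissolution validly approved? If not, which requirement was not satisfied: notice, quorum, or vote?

Notice: 10 days given; 10 required. Satisfied.
Quorum: 20% of 584 = 116.80, rounded up to 117; 118 present. Satisfied.
Vote: requires three-fifths of the votes cast (118 − 13 abstaining = 105); 3/5 of 105 = 63, so 63 needed; 64 in favor. Satisfied.

Valid — all requirements satisfied.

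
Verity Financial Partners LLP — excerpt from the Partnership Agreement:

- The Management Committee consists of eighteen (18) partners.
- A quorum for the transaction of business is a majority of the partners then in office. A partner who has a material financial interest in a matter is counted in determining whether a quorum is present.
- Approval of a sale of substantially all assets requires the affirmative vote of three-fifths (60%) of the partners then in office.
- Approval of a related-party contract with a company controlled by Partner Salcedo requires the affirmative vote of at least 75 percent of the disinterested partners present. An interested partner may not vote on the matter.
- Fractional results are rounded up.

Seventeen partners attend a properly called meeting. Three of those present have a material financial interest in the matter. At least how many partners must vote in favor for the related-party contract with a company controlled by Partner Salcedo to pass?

11

The related-party contract with a company controlled by Partner Salcedo requires three-fourths of the disinterested partners present (17 − 3 = 14).
3/4 of 14 = 10.50, rounded up to 11.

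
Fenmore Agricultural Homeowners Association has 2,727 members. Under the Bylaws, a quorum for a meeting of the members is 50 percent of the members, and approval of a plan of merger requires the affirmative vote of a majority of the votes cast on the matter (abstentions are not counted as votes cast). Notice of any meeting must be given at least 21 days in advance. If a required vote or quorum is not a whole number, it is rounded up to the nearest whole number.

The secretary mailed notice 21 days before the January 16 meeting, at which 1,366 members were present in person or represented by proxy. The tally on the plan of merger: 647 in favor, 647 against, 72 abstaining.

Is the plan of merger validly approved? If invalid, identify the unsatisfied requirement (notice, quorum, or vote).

Invalid — vote requirement not satisfied.

Notice: 21 days given; 21 required. Satisfied.
Quorum: 50% of 2,727 = 1,363.50, rounded up to 1,364; 1,366 present. Satisfied.
Vote: requires a majority of the votes cast (1,366 − 72 abstaining = 1,294); a majority of 1294 is 648, so 648 needed; 647 in favor. Not satisfied.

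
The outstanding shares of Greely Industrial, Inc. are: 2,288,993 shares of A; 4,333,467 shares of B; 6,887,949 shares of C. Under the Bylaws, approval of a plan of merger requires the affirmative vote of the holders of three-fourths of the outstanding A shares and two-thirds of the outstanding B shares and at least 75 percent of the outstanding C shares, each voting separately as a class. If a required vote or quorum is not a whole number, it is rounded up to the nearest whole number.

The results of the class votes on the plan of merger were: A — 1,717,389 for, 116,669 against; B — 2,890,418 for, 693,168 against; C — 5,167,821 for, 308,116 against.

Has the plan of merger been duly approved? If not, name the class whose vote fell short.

Approved — every class gave the required vote.

A: 3/4 of 2288993 = 1716744.75, rounded up to 1716745; 1,716,745 required, 1,717,389 in favor — approved.
B: 2/3 of 4333467 = 2888978; 2,888,978 required, 2,890,418 in favor — approved.
C: 3/4 of 6887949 = 5165961.75, rounded up to 5165962; 5,165,962 required, 5,167,821 in favor — approved.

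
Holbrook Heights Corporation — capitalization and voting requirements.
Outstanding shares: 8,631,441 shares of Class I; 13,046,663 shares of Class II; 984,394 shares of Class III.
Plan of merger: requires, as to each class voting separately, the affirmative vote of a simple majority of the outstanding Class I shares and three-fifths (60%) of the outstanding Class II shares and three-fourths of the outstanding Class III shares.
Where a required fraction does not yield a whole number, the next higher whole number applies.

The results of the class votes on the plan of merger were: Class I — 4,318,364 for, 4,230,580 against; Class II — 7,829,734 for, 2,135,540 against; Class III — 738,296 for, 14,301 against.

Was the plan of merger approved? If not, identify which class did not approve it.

Class I: a majority of 8631441 is 4315721; 4,315,721 required, 4,318,364 in favor — approved.
Class II: 3/5 of 13046663 = 7827997.80, rounded up to 7827998; 7,827,998 required, 7,829,734 in favor — approved.
Class III: 3/4 of 984394 = 738295.50, rounded up to 738296; 738,296 required, 738,296 in favor — approved.

Approved — every class gave the required vote.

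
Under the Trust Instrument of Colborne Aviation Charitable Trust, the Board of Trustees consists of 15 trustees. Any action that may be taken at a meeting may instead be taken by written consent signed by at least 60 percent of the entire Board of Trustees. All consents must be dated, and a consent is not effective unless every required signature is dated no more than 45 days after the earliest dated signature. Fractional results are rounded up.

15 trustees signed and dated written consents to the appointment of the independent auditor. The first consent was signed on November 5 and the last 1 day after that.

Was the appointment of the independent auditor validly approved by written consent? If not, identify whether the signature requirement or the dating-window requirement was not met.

Signatures required: at least 60 percent of 15 — 3/5 of 15 = 9, so 9 needed; 15 signed. Sufficient.
Dating window: the latest signature is 1 day after the earliest; the limit is 45 days. Within the window.

Effective — both the signature and dating-window requirements are satisfied.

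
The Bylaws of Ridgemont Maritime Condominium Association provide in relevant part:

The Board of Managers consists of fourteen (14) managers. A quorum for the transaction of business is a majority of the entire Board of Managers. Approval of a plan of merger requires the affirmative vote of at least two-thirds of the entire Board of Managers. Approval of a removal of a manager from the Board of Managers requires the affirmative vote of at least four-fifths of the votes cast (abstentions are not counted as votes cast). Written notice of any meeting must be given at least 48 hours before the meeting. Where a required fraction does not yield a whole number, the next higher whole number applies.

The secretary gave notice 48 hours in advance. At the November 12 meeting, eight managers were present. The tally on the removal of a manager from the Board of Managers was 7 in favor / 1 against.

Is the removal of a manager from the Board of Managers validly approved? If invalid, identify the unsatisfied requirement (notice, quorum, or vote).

Valid — all requirements satisfied.

Notice: 48 hours given; 48 required (48 ≥ 48). Satisfied.
Quorum: 8 present; quorum is 8. Satisfied.
Vote: the removal of a manager from the Board of Managers requires four-fifths of the votes cast (8). 4/5 of 8 = 6.40, rounded up to 7, so 7 affirmative votes are needed; 7 voted in favor. Satisfied.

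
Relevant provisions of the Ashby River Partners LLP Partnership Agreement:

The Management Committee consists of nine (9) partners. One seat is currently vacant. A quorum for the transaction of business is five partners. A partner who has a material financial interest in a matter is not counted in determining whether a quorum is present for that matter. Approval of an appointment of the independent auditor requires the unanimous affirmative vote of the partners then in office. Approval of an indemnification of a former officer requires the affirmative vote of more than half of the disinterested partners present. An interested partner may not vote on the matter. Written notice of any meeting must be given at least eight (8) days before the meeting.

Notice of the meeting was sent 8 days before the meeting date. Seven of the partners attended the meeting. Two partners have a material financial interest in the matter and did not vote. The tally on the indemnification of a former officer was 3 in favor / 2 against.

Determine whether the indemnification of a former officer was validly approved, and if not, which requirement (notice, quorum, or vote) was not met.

Notice: 8 days given; 8 required (8 ≥ 8). Satisfied.
Quorum: 7 present, but the 2 interested partners do not count, leaving 5. Quorum is 5. Satisfied.
Vote: the indemnification of a former officer requires a majority of the disinterested partners present (7 − 2 = 5). A majority of 5 is 3, so 3 affirmative votes are needed; 3 voted in favor. Satisfied.

Valid — all requirements satisfied.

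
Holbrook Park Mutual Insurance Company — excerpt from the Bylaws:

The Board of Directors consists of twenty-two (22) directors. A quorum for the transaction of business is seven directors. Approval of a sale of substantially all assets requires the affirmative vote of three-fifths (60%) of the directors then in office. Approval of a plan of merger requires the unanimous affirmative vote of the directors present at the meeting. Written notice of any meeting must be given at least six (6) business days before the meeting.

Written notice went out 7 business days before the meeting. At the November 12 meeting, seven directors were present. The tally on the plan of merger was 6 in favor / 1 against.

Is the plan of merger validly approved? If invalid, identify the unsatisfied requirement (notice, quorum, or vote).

Notice: 7 business days given; 6 required (7 ≥ 6). Satisfied.
Quorum: 7 present; quorum is 7. Satisfied.
Vote: the plan of merger requires the unanimous vote of the directors present (7). Unanimous means all 7, so 7 affirmative votes are needed; 6 voted in favor. Not satisfied.

Invalid — vote requirement not satisfied.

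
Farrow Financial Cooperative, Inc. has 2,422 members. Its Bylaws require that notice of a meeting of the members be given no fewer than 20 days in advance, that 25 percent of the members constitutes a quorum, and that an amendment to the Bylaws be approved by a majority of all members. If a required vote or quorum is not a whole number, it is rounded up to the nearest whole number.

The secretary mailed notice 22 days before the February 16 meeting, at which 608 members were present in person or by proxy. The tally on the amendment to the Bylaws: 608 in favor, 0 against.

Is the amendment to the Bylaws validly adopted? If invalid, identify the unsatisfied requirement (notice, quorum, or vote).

Invalid — vote requirement not satisfied.

Notice: 22 days given; 20 required. Satisfied.
Quorum: 25% of 2,422 = 605.50, rounded up to 606; 608 present. Satisfied.
Vote: requires a majority of all members (2,422); a majority of 2422 is 1212, so 1,212 needed; 608 in favor. Not satisfied.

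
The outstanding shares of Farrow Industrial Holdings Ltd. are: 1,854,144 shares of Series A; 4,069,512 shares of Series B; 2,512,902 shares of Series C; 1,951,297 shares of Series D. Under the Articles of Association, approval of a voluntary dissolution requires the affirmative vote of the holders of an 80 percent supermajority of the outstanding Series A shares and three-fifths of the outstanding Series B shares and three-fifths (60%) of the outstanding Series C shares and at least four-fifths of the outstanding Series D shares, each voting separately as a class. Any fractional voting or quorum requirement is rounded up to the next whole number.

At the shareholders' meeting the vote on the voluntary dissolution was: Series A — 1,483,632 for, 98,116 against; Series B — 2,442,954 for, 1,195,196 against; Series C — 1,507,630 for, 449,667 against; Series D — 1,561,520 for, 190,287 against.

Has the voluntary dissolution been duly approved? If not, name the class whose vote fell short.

Series A: 4/5 of 1854144 = 1483315.20, rounded up to 1483316; 1,483,316 required, 1,483,632 in favor — approved.
Series B: 3/5 of 4069512 = 2441707.20, rounded up to 2441708; 2,441,708 required, 2,442,954 in favor — approved.
Series C: 3/5 of 2512902 = 1507741.20, rounded up to 1507742; 1,507,742 required, 1,507,630 in favor — not approved.
Series D: 4/5 of 1951297 = 1561037.60, rounded up to 1561038; 1,561,038 required, 1,561,520 in favor — approved.

Not approved — the Series C shares did not give the required vote.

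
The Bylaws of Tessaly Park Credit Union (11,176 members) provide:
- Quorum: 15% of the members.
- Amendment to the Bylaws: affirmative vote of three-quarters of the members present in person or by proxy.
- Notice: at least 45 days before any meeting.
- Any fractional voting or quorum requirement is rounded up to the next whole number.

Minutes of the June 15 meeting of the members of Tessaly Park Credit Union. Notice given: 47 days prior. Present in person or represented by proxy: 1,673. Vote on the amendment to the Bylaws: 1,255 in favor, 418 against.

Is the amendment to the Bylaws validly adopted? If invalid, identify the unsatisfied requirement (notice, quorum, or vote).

Invalid — quorum requirement not satisfied.

Notice: 47 days given; 45 required. Satisfied.
Quorum: 15% of 11,176 = 1,676.40, rounded up to 1,677; 1,673 present. Not satisfied.
Vote: requires three-fourths of those present (1,673); 3/4 of 1673 = 1254.75, rounded up to 1255, so 1,255 needed; 1,255 in favor. Satisfied.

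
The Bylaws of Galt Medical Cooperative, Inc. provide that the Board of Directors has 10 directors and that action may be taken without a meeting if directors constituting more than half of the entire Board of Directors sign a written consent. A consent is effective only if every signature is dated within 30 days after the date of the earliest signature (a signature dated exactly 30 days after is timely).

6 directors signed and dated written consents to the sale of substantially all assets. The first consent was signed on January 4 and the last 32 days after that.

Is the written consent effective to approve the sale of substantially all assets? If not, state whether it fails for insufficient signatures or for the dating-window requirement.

Not effective — dating-window requirement not satisfied.

Signatures required: more than half of 10 — a majority of 10 is 6, so 6 needed; 6 signed. Sufficient.
Dating window: the latest signature is 32 days after the earliest; the limit is 30 days. Outside the window.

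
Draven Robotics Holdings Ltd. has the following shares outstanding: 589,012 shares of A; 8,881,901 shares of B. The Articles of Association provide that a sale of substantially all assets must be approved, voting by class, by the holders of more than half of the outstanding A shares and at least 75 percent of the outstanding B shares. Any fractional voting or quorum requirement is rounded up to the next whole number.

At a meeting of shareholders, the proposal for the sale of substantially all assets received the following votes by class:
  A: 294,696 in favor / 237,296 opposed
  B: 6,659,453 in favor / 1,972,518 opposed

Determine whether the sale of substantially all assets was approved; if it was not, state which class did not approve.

Not approved — the B shares did not give the required vote.

A: a majority of 589012 is 294507; 294,507 required, 294,696 in favor — approved.
B: 3/4 of 8881901 = 6661425.75, rounded up to 6661426; 6,661,426 required, 6,659,453 in favor — not approved.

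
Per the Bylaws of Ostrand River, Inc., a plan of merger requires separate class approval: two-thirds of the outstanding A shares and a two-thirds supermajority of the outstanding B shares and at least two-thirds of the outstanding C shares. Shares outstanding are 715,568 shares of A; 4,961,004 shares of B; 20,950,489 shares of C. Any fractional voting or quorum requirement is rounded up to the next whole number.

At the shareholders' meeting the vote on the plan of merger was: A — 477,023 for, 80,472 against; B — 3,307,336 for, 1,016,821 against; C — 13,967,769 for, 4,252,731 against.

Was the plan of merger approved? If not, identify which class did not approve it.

A: 2/3 of 715568 = 477045.33, rounded up to 477046; 477,046 required, 477,023 in favor — not approved.
B: 2/3 of 4961004 = 3307336; 3,307,336 required, 3,307,336 in favor — approved.
C: 2/3 of 20950489 = 13966992.67, rounded up to 13966993; 13,966,993 required, 13,967,769 in favor — approved.

Not approved — the A shares did not give the required vote.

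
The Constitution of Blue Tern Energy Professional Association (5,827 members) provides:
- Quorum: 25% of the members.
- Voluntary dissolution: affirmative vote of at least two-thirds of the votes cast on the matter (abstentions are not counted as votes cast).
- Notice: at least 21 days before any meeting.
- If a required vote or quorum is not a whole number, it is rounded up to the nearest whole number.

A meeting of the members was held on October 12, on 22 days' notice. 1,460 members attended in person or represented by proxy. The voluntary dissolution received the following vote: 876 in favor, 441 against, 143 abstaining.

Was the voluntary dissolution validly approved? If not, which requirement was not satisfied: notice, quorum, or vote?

Invalid — vote requirement not satisfied.

Notice: 22 days given; 21 required. Satisfied.
Quorum: 25% of 5,827 = 1,456.75, rounded up to 1,457; 1,460 present. Satisfied.
Vote: requires two-thirds of the votes cast (1,460 − 143 abstaining = 1,317); 2/3 of 1317 = 878, so 878 needed; 876 in favor. Not satisfied.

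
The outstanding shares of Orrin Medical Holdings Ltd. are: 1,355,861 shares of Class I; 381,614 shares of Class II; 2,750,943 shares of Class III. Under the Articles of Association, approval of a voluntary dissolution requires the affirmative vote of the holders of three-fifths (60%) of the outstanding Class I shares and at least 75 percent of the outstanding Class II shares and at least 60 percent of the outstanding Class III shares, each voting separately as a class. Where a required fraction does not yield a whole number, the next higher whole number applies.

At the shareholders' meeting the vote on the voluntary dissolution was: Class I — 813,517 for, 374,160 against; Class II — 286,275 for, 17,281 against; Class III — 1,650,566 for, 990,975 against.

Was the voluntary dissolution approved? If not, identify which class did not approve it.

Approved — every class gave the required vote.

Class I: 3/5 of 1355861 = 813516.60, rounded up to 813517; 813,517 required, 813,517 in favor — approved.
Class II: 3/4 of 381614 = 286210.50, rounded up to 286211; 286,211 required, 286,275 in favor — approved.
Class III: 3/5 of 2750943 = 1650565.80, rounded up to 1650566; 1,650,566 required, 1,650,566 in favor — approved.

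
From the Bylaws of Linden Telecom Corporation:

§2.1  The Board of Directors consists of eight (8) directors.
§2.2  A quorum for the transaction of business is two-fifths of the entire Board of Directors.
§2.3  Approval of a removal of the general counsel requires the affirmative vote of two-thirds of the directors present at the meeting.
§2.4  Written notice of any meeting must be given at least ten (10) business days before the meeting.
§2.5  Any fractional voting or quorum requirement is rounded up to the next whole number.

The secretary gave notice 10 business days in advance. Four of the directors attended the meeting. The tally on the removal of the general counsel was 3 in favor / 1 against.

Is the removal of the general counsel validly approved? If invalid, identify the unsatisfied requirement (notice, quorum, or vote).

Notice: 10 business days given; 10 required (10 ≥ 10). Satisfied.
Quorum: 4 present; quorum is 4. Satisfied.
Vote: the removal of the general counsel requires two-thirds of the directors present (4). 2/3 of 4 = 2.67, rounded up to 3, so 3 affirmative votes are needed; 3 voted in favor. Satisfied.

Valid — all requirements satisfied.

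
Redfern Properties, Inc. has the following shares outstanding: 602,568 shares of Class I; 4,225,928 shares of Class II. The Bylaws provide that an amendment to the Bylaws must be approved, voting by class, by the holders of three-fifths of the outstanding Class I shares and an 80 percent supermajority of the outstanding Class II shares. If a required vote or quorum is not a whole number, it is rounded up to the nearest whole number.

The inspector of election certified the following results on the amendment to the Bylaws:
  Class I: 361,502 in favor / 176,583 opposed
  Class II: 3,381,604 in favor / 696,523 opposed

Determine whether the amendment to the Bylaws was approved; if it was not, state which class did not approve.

Class I: 3/5 of 602568 = 361540.80, rounded up to 361541; 361,541 required, 361,502 in favor — not approved.
Class II: 4/5 of 4225928 = 3380742.40, rounded up to 3380743; 3,380,743 required, 3,381,604 in favor — approved.

Not approved — the Class I shares did not give the required vote.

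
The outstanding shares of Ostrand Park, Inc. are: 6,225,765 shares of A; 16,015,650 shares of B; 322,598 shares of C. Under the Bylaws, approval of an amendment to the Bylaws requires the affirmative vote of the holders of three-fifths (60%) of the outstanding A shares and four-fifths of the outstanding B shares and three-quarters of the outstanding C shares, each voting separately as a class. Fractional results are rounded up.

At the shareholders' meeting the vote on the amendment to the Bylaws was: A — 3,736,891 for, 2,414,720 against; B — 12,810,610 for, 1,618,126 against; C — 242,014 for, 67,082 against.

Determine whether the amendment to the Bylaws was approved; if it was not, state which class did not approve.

Not approved — the B shares did not give the required vote.

A: 3/5 of 6225765 = 3735459; 3,735,459 required, 3,736,891 in favor — approved.
B: 4/5 of 16015650 = 12812520; 12,812,520 required, 12,810,610 in favor — not approved.
C: 3/4 of 322598 = 241948.50, rounded up to 241949; 241,949 required, 242,014 in favor — approved.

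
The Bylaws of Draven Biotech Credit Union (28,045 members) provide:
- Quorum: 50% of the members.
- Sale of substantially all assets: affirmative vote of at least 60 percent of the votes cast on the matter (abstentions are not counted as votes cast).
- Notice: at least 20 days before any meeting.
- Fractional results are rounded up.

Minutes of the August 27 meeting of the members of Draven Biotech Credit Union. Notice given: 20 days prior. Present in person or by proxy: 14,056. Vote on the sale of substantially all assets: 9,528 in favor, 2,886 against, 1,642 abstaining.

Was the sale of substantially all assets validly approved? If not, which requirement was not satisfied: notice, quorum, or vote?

Valid — all requirements satisfied.

Notice: 20 days given; 20 required. Satisfied.
Quorum: 50% of 28,045 = 14,022.50, rounded up to 14,023; 14,056 present. Satisfied.
Vote: requires three-fifths of the votes cast (14,056 − 1,642 abstaining = 12,414); 3/5 of 12414 = 7448.40, rounded up to 7449, so 7,449 needed; 9,528 in favor. Satisfied.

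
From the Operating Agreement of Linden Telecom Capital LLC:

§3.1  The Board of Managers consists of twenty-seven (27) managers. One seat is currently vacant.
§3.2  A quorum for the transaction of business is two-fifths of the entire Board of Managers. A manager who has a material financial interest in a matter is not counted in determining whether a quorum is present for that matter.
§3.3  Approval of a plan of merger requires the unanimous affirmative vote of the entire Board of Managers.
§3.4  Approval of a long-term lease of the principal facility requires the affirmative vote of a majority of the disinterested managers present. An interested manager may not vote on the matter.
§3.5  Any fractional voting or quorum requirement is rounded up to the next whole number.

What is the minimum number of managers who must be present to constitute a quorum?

2/5 of 27 = 10.80, rounded up to 11.

11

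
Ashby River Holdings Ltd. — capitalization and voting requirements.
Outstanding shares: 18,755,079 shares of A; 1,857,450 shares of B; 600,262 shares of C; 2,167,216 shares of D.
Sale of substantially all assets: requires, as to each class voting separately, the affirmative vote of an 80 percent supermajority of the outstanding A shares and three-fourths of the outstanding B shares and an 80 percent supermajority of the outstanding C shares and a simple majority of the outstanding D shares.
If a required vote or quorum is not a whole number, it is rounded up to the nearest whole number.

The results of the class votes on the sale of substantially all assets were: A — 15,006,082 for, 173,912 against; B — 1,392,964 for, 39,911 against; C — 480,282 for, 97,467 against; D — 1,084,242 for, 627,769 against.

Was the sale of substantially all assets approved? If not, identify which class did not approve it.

Not approved — the B shares did not give the required vote.

A: 4/5 of 18755079 = 15004063.20, rounded up to 15004064; 15,004,064 required, 15,006,082 in favor — approved.
B: 3/4 of 1857450 = 1393087.50, rounded up to 1393088; 1,393,088 required, 1,392,964 in favor — not approved.
C: 4/5 of 600262 = 480209.60, rounded up to 480210; 480,210 required, 480,282 in favor — approved.
D: a majority of 2167216 is 1083609; 1,083,609 required, 1,084,242 in favor — approved.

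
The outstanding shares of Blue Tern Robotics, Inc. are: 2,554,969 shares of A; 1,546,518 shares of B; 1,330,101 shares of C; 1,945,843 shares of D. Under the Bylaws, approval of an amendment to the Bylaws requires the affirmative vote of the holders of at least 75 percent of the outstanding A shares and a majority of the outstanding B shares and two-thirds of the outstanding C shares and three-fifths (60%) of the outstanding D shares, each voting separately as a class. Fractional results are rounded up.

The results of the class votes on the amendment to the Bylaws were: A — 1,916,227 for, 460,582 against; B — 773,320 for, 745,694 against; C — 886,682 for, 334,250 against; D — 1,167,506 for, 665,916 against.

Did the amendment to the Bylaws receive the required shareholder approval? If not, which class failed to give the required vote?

Not approved — the C shares did not give the required vote.

A: 3/4 of 2554969 = 1916226.75, rounded up to 1916227; 1,916,227 required, 1,916,227 in favor — approved.
B: a majority of 1546518 is 773260; 773,260 required, 773,320 in favor — approved.
C: 2/3 of 1330101 = 886734; 886,734 required, 886,682 in favor — not approved.
D: 3/5 of 1945843 = 1167505.80, rounded up to 1167506; 1,167,506 required, 1,167,506 in favor — approved.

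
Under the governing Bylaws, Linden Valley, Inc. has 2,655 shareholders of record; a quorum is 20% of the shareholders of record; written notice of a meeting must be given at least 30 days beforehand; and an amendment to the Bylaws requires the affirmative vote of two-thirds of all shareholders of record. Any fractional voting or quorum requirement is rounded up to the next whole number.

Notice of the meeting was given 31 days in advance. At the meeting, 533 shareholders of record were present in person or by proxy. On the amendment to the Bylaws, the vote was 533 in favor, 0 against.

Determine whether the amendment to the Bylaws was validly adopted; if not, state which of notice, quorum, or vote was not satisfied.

Notice: 31 days given; 30 required. Satisfied.
Quorum: 20% of 2,655 = 531; 533 present. Satisfied.
Vote: requires two-thirds of all shareholders of record (2,655); 2/3 of 2655 = 1770, so 1,770 needed; 533 in favor. Not satisfied.

Invalid — vote requirement not satisfied.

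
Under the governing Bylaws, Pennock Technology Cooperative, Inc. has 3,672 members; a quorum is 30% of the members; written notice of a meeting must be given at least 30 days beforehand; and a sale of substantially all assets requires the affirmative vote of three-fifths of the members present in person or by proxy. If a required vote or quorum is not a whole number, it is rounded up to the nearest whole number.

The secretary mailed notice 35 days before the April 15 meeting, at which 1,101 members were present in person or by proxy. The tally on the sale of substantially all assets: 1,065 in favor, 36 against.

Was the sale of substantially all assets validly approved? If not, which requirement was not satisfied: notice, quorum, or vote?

Notice: 35 days given; 30 required. Satisfied.
Quorum: 30% of 3,672 = 1,101.60, rounded up to 1,102; 1,101 present. Not satisfied.
Vote: requires three-fifths of those present (1,101); 3/5 of 1101 = 660.60, rounded up to 661, so 661 needed; 1,065 in favor. Satisfied.

Invalid — quorum requirement not satisfied.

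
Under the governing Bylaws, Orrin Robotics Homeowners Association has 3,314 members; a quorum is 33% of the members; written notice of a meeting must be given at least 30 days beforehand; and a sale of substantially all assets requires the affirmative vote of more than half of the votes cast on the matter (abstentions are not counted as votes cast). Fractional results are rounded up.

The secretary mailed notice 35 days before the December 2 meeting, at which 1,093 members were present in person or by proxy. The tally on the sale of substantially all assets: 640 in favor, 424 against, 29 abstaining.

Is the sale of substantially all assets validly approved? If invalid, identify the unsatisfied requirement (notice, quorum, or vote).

Invalid — quorum requirement not satisfied.

Notice: 35 days given; 30 required. Satisfied.
Quorum: 33% of 3,314 = 1,093.62, rounded up to 1,094; 1,093 present. Not satisfied.
Vote: requires a majority of the votes cast (1,093 − 29 abstaining = 1,064); a majority of 1064 is 533, so 533 needed; 640 in favor. Satisfied.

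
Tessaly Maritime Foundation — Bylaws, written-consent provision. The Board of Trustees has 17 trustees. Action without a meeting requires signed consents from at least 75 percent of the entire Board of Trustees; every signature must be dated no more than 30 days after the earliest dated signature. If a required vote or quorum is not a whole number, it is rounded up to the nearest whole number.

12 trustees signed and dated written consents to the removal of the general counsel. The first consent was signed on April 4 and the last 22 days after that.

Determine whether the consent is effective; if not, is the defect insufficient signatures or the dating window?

Signatures required: at least 75 percent of 17 — 3/4 of 17 = 12.75, rounded up to 13, so 13 needed; 12 signed. Insufficient.
Dating window: the latest signature is 22 days after the earliest; the limit is 30 days. Within the window.

Not effective — insufficient signatures.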